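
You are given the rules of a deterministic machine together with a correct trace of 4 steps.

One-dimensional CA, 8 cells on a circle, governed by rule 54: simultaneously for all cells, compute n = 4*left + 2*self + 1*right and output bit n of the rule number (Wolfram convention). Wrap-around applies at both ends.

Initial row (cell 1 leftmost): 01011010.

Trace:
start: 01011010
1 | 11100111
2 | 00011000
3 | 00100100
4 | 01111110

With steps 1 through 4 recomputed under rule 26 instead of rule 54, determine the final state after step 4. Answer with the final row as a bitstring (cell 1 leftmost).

(re-executing steps 1..4 under rule 26; state before step 1: 01011010)
1 | 10010001
2 | 01101011
3 | 01000010
4 | 10100101

10100101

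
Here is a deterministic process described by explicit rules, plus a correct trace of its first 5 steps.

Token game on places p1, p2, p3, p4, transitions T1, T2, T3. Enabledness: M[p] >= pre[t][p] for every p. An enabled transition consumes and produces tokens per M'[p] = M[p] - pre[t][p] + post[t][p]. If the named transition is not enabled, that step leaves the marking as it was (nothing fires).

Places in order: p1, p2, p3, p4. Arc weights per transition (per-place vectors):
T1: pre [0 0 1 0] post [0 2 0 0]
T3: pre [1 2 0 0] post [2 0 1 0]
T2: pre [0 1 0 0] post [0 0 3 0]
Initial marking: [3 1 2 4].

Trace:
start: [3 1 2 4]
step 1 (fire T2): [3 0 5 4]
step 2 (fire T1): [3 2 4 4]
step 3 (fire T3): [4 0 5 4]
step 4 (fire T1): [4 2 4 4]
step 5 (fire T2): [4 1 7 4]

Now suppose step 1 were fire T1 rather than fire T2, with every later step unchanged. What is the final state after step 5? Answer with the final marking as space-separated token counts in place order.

(re-executing from step 1 with the substitution; state before step 1: [3 1 2 4])
step 1 (fire T1): [3 3 1 4]
step 2 (fire T1): [3 5 0 4]
step 3 (fire T3): [4 3 1 4]
step 4 (fire T1): [4 5 0 4]
step 5 (fire T2): [4 4 3 4]

4 4 3 4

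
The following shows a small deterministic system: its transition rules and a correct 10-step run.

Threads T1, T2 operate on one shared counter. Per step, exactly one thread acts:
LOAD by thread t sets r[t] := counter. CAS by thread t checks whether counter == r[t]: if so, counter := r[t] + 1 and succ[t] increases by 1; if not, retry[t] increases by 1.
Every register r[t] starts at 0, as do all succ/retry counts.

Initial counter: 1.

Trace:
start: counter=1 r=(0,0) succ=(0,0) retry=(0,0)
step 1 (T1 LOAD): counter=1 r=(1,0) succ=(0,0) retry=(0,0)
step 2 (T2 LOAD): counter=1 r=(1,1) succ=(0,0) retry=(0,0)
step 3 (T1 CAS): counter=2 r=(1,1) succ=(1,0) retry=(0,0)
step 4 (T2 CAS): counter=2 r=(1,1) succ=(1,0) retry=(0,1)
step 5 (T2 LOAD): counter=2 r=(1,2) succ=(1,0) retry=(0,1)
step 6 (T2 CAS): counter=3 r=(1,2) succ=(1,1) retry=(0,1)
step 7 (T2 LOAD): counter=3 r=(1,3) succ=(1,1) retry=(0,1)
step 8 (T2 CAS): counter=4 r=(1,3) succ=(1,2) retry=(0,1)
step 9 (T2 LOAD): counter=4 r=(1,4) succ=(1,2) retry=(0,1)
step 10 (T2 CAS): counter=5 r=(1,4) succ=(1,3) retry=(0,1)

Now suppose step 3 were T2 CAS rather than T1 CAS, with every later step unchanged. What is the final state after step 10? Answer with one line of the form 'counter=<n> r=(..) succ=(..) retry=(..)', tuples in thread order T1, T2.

counter=5 r=(1,4) succ=(0,4) retry=(0,1)

(re-executing from step 3 with the substitution; state before step 3: counter=1 r=(1,1) succ=(0,0) retry=(0,0))
step 3 (T2 CAS): counter=2 r=(1,1) succ=(0,1) retry=(0,0)
step 4 (T2 CAS): counter=2 r=(1,1) succ=(0,1) retry=(0,1)
step 5 (T2 LOAD): counter=2 r=(1,2) succ=(0,1) retry=(0,1)
step 6 (T2 CAS): counter=3 r=(1,2) succ=(0,2) retry=(0,1)
step 7 (T2 LOAD): counter=3 r=(1,3) succ=(0,2) retry=(0,1)
step 8 (T2 CAS): counter=4 r=(1,3) succ=(0,3) retry=(0,1)
step 9 (T2 LOAD): counter=4 r=(1,4) succ=(0,3) retry=(0,1)
step 10 (T2 CAS): counter=5 r=(1,4) succ=(0,4) retry=(0,1)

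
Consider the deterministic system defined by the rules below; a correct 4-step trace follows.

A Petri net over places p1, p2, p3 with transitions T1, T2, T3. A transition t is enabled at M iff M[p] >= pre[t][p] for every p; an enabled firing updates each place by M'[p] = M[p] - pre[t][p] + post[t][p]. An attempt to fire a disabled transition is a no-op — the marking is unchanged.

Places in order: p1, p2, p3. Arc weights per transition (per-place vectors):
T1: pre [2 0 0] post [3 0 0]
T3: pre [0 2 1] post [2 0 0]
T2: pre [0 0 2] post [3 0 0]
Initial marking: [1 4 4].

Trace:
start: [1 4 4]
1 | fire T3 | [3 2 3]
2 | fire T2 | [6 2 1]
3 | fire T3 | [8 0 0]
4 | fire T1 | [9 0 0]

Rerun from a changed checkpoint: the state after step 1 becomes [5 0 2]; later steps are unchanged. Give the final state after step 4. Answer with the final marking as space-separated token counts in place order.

state after step 1 := [5 0 2]
2 | fire T2 | [8 0 0]
3 | fire T3 | [8 0 0]
4 | fire T1 | [9 0 0]

9 0 0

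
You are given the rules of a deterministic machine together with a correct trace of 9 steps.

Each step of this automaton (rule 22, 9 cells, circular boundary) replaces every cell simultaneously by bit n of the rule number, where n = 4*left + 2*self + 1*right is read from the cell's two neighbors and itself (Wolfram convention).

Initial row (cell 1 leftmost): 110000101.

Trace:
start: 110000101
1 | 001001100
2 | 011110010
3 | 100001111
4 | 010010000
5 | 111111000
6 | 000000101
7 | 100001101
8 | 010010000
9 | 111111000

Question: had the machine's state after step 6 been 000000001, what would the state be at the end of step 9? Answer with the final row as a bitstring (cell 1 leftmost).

111001110

state after step 6 := 000000001
7 | 100000011
8 | 010000100
9 | 111001110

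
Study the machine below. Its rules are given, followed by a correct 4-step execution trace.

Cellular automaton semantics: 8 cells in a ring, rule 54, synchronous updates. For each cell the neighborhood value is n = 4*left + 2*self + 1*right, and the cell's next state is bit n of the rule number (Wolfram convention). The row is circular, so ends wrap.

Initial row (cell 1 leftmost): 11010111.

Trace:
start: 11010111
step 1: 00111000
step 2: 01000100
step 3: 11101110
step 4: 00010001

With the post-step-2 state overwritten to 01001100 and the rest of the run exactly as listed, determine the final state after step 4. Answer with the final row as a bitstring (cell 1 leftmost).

00001111

state after step 2 := 01001100
step 3: 11110010
step 4: 00001111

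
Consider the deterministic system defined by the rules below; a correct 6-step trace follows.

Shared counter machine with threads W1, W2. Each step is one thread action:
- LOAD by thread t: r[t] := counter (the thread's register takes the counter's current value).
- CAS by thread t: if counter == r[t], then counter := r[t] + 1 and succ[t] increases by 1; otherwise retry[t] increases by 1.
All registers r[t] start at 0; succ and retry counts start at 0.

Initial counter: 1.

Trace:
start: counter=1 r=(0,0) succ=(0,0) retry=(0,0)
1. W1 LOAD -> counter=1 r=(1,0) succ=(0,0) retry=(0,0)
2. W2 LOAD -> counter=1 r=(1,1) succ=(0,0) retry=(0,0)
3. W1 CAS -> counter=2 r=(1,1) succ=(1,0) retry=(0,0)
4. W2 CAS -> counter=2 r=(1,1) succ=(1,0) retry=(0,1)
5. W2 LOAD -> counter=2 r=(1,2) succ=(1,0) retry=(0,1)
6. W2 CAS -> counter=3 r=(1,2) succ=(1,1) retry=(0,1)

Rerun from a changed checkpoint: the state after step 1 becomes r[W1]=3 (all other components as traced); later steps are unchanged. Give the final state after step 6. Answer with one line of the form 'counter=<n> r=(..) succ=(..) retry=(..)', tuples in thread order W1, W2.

counter=3 r=(3,2) succ=(0,2) retry=(1,0)

state after step 1 := counter=1 r=(3,0) succ=(0,0) retry=(0,0)
2. W2 LOAD -> counter=1 r=(3,1) succ=(0,0) retry=(0,0)
3. W1 CAS -> counter=1 r=(3,1) succ=(0,0) retry=(1,0)
4. W2 CAS -> counter=2 r=(3,1) succ=(0,1) retry=(1,0)
5. W2 LOAD -> counter=2 r=(3,2) succ=(0,1) retry=(1,0)
6. W2 CAS -> counter=3 r=(3,2) succ=(0,2) retry=(1,0)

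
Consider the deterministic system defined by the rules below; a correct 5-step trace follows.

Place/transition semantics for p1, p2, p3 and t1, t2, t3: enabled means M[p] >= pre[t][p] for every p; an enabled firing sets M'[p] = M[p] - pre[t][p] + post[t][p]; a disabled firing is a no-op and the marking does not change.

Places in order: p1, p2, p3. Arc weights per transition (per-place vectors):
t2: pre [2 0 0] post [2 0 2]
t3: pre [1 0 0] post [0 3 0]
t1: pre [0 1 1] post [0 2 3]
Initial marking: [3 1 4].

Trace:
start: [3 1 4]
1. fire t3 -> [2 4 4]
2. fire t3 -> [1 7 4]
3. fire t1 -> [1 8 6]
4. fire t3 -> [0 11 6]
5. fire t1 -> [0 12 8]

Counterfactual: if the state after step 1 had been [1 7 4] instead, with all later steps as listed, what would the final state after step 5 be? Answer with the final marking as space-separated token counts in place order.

0 12 8

state after step 1 := [1 7 4]
2. fire t3 -> [0 10 4]
3. fire t1 -> [0 11 6]
4. fire t3 -> [0 11 6]
5. fire t1 -> [0 12 8]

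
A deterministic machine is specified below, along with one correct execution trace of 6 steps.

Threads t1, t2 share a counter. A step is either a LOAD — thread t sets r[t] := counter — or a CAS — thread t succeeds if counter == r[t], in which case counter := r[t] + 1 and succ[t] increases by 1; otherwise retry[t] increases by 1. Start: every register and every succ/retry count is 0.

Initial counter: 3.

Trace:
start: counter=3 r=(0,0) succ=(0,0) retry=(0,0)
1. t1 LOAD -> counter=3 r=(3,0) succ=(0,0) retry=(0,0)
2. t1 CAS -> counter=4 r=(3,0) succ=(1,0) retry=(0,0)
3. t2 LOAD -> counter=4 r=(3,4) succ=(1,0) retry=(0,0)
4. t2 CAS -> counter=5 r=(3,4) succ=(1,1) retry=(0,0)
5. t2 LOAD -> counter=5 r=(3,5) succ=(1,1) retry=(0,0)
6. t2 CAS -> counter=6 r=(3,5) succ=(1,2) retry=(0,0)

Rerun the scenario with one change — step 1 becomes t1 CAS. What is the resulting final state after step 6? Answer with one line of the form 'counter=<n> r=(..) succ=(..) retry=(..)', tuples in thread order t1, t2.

(re-executing from step 1 with the substitution; state before step 1: counter=3 r=(0,0) succ=(0,0) retry=(0,0))
1. t1 CAS -> counter=3 r=(0,0) succ=(0,0) retry=(1,0)
2. t1 CAS -> counter=3 r=(0,0) succ=(0,0) retry=(2,0)
3. t2 LOAD -> counter=3 r=(0,3) succ=(0,0) retry=(2,0)
4. t2 CAS -> counter=4 r=(0,3) succ=(0,1) retry=(2,0)
5. t2 LOAD -> counter=4 r=(0,4) succ=(0,1) retry=(2,0)
6. t2 CAS -> counter=5 r=(0,4) succ=(0,2) retry=(2,0)

counter=5 r=(0,4) succ=(0,2) retry=(2,0)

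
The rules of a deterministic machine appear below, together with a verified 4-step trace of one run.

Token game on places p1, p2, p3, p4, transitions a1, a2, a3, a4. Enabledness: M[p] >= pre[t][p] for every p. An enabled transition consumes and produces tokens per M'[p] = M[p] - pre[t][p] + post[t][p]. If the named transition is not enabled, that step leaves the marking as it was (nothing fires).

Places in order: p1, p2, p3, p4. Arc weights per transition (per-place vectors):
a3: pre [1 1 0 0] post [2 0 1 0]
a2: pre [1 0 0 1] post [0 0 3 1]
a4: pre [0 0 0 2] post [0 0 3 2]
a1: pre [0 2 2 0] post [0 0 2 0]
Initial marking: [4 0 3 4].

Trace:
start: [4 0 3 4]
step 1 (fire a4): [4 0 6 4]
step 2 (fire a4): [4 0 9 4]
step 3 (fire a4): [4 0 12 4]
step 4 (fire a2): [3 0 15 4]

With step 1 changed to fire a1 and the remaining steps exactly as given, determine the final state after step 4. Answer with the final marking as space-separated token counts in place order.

(re-executing from step 1 with the substitution; state before step 1: [4 0 3 4])
step 1 (fire a1): [4 0 3 4]
step 2 (fire a4): [4 0 6 4]
step 3 (fire a4): [4 0 9 4]
step 4 (fire a2): [3 0 12 4]

3 0 12 4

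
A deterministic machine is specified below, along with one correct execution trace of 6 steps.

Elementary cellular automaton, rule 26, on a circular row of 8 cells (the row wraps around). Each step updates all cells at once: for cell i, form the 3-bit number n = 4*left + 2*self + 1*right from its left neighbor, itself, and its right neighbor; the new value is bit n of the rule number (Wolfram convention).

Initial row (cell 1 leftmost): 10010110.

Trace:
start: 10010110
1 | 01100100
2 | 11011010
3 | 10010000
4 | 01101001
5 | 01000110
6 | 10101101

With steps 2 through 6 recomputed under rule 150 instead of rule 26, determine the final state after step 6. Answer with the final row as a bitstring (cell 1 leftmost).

(re-executing steps 2..6 under rule 150; state before step 2: 01100100)
2 | 10011110
3 | 11101100
4 | 01000011
5 | 01100100
6 | 10011110

10011110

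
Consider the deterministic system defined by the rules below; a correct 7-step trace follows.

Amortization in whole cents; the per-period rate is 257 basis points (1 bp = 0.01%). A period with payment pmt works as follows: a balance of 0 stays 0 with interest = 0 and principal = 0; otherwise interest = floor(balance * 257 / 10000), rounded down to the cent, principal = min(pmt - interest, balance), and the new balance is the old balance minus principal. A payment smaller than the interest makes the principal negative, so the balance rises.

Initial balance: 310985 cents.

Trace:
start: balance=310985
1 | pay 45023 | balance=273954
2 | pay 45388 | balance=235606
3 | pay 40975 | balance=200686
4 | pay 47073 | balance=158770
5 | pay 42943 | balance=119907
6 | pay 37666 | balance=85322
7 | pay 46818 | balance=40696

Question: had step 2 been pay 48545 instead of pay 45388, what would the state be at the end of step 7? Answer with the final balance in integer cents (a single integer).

(re-executing from step 2 with the substitution; state before step 2: balance=273954)
2 | pay 48545 | balance=232449
3 | pay 40975 | balance=197447
4 | pay 47073 | balance=155448
5 | pay 42943 | balance=116500
6 | pay 37666 | balance=81828
7 | pay 46818 | balance=37112

37112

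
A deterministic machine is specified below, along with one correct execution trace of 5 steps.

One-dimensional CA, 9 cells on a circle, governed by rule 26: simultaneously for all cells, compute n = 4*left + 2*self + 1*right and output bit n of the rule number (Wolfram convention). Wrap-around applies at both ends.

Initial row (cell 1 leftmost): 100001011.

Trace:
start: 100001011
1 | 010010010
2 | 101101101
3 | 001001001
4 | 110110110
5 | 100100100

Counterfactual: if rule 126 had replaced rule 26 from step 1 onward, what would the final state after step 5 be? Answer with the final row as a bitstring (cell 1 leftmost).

101111111

(re-executing steps 1..5 under rule 126; state before step 1: 100001011)
1 | 110011110
2 | 111110011
3 | 000011110
4 | 000110011
5 | 101111111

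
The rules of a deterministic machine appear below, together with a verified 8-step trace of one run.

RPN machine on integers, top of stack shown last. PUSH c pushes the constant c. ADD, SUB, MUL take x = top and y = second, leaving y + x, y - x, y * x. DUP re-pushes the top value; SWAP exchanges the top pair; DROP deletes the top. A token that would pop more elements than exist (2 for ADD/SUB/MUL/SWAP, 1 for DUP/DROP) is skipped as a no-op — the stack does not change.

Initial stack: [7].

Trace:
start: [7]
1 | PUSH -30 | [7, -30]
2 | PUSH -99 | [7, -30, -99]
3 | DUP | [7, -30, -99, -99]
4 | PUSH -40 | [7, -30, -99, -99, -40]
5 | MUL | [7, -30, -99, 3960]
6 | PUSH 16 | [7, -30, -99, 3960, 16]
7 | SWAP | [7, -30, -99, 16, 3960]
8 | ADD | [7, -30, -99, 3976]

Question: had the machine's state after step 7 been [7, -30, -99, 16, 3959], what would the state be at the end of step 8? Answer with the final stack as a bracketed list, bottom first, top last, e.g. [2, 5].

[7, -30, -99, 3975]

state after step 7 := [7, -30, -99, 16, 3959]
8 | ADD | [7, -30, -99, 3975]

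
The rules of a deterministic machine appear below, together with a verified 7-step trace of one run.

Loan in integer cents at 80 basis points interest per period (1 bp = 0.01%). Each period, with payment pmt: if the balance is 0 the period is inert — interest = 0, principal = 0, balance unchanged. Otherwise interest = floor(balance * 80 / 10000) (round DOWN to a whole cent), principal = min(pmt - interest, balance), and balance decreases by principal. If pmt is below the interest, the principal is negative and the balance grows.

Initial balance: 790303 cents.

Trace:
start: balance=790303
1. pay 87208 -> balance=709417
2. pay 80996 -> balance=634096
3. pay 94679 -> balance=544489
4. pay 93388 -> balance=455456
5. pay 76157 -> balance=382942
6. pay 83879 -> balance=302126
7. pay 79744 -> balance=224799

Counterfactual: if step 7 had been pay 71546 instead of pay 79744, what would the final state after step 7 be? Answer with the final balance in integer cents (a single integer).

(re-executing from step 7 with the substitution; state before step 7: balance=302126)
7. pay 71546 -> balance=232997

232997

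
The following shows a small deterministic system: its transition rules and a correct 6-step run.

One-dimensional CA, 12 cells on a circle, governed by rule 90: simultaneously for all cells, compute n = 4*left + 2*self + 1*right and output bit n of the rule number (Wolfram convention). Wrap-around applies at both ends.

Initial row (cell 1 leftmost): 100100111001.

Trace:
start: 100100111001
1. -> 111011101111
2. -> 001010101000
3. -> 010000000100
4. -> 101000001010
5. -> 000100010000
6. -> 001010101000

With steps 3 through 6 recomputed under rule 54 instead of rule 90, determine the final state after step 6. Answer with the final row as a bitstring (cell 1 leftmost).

(re-executing steps 3..6 under rule 54; state before step 3: 001010101000)
3. -> 011111111100
4. -> 100000000010
5. -> 110000000111
6. -> 001000001000

001000001000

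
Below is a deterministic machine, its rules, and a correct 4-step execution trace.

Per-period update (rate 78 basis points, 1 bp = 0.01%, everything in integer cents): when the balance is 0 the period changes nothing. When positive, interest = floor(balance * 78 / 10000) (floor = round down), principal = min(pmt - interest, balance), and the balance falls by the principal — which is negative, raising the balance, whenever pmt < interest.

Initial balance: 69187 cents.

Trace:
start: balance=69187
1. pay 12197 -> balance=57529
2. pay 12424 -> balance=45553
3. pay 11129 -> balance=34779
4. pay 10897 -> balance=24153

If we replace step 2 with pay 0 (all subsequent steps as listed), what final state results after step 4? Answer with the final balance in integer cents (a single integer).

36771

(re-executing from step 2 with the substitution; state before step 2: balance=57529)
2. pay 0 -> balance=57977
3. pay 11129 -> balance=47300
4. pay 10897 -> balance=36771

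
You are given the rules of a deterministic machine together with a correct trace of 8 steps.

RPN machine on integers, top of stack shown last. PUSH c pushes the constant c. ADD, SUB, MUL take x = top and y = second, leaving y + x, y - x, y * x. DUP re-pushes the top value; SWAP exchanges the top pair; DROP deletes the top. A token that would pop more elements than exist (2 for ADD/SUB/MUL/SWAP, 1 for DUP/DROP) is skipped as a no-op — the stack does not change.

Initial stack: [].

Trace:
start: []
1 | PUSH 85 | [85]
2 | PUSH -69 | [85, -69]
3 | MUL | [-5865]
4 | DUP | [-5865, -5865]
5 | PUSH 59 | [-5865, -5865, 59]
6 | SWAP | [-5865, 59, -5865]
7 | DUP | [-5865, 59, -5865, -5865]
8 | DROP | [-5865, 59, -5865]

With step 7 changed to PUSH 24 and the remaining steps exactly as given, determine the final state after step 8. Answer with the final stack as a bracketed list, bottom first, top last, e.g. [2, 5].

(re-executing from step 7 with the substitution; state before step 7: [-5865, 59, -5865])
7 | PUSH 24 | [-5865, 59, -5865, 24]
8 | DROP | [-5865, 59, -5865]

[-5865, 59, -5865]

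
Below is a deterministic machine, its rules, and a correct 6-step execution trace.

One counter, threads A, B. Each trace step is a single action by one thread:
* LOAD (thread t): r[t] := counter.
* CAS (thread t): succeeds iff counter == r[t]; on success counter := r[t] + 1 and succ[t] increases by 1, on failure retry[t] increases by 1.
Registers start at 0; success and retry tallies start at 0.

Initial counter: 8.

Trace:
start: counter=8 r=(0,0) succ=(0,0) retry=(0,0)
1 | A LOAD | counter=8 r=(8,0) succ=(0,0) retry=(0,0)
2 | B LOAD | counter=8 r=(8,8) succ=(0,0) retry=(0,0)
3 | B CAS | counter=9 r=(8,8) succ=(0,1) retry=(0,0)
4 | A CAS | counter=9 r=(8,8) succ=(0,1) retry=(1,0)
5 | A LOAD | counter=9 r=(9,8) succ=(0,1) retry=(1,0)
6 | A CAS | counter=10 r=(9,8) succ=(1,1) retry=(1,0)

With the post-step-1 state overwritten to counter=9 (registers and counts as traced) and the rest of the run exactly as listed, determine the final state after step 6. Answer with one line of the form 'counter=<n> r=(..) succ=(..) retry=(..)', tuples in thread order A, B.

state after step 1 := counter=9 r=(8,0) succ=(0,0) retry=(0,0)
2 | B LOAD | counter=9 r=(8,9) succ=(0,0) retry=(0,0)
3 | B CAS | counter=10 r=(8,9) succ=(0,1) retry=(0,0)
4 | A CAS | counter=10 r=(8,9) succ=(0,1) retry=(1,0)
5 | A LOAD | counter=10 r=(10,9) succ=(0,1) retry=(1,0)
6 | A CAS | counter=11 r=(10,9) succ=(1,1) retry=(1,0)

counter=11 r=(10,9) succ=(1,1) retry=(1,0)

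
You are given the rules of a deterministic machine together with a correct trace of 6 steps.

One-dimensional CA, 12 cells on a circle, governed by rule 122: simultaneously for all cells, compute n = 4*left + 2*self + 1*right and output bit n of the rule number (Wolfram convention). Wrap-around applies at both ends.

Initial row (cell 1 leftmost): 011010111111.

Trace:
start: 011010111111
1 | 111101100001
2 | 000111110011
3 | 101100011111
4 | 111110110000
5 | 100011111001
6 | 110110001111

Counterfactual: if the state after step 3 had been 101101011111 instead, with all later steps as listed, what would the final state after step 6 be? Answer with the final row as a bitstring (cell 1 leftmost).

state after step 3 := 101101011111
4 | 111110110000
5 | 100011111001
6 | 110110001111

110110001111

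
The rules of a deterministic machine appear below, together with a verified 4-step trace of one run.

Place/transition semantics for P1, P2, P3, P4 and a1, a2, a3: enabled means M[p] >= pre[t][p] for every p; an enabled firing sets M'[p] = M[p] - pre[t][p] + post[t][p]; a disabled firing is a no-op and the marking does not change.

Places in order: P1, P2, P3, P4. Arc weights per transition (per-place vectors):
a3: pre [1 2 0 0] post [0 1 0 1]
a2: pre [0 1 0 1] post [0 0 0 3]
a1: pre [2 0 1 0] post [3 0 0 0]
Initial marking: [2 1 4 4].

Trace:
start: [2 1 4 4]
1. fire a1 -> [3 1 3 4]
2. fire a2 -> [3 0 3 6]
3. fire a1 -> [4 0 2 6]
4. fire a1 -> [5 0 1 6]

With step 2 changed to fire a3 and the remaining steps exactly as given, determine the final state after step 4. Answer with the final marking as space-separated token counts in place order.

(re-executing from step 2 with the substitution; state before step 2: [3 1 3 4])
2. fire a3 -> [3 1 3 4]
3. fire a1 -> [4 1 2 4]
4. fire a1 -> [5 1 1 4]

5 1 1 4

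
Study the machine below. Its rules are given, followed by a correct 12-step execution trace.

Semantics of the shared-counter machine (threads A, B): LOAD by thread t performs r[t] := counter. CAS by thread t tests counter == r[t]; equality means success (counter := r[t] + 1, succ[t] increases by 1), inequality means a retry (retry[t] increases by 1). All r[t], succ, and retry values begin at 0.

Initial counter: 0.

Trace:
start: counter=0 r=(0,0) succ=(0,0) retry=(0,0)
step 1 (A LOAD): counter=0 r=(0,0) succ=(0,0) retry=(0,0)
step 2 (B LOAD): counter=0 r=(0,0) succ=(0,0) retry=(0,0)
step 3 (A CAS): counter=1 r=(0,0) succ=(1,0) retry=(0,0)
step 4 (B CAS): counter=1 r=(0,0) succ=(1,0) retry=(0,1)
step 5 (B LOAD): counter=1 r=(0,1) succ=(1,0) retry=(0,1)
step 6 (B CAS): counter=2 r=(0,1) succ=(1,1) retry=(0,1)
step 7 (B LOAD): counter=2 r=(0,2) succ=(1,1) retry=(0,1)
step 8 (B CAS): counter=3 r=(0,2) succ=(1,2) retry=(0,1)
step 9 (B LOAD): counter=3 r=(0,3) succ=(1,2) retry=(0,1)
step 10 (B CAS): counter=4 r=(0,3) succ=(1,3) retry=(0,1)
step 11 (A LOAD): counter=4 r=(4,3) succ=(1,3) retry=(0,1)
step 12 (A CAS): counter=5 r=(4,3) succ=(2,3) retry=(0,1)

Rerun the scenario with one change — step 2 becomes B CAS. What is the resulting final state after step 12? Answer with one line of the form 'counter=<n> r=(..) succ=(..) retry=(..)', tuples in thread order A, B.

counter=5 r=(4,3) succ=(1,4) retry=(1,1)

(re-executing from step 2 with the substitution; state before step 2: counter=0 r=(0,0) succ=(0,0) retry=(0,0))
step 2 (B CAS): counter=1 r=(0,0) succ=(0,1) retry=(0,0)
step 3 (A CAS): counter=1 r=(0,0) succ=(0,1) retry=(1,0)
step 4 (B CAS): counter=1 r=(0,0) succ=(0,1) retry=(1,1)
step 5 (B LOAD): counter=1 r=(0,1) succ=(0,1) retry=(1,1)
step 6 (B CAS): counter=2 r=(0,1) succ=(0,2) retry=(1,1)
step 7 (B LOAD): counter=2 r=(0,2) succ=(0,2) retry=(1,1)
step 8 (B CAS): counter=3 r=(0,2) succ=(0,3) retry=(1,1)
step 9 (B LOAD): counter=3 r=(0,3) succ=(0,3) retry=(1,1)
step 10 (B CAS): counter=4 r=(0,3) succ=(0,4) retry=(1,1)
step 11 (A LOAD): counter=4 r=(4,3) succ=(0,4) retry=(1,1)
step 12 (A CAS): counter=5 r=(4,3) succ=(1,4) retry=(1,1)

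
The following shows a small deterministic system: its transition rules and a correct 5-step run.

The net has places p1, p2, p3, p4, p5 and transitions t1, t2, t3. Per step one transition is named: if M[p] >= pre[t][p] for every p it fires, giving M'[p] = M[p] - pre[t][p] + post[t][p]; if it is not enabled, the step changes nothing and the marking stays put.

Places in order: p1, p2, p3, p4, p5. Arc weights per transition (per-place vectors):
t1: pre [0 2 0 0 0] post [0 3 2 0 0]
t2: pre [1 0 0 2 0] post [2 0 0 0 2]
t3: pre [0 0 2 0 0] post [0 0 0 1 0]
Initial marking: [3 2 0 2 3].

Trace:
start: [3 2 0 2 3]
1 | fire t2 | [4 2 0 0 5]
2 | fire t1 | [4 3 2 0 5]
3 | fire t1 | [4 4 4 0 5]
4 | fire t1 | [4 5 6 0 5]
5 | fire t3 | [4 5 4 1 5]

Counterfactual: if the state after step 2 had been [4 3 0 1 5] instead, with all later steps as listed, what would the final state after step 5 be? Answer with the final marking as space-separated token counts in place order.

4 5 2 2 5

state after step 2 := [4 3 0 1 5]
3 | fire t1 | [4 4 2 1 5]
4 | fire t1 | [4 5 4 1 5]
5 | fire t3 | [4 5 2 2 5]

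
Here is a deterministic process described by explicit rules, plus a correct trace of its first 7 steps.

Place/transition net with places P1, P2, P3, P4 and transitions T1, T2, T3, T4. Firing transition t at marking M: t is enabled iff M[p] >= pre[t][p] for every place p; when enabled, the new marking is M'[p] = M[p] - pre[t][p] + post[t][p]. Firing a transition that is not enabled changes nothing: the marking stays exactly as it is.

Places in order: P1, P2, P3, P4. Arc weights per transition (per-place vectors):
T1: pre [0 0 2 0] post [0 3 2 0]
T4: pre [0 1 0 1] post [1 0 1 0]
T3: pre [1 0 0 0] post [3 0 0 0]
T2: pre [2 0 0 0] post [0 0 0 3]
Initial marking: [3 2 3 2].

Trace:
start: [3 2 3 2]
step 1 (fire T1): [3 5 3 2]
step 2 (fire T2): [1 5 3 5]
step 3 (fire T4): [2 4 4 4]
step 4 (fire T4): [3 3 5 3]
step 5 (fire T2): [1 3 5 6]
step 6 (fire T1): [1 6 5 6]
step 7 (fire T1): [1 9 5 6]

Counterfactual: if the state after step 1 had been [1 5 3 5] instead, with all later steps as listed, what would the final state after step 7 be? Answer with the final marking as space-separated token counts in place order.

state after step 1 := [1 5 3 5]
step 2 (fire T2): [1 5 3 5]
step 3 (fire T4): [2 4 4 4]
step 4 (fire T4): [3 3 5 3]
step 5 (fire T2): [1 3 5 6]
step 6 (fire T1): [1 6 5 6]
step 7 (fire T1): [1 9 5 6]

1 9 5 6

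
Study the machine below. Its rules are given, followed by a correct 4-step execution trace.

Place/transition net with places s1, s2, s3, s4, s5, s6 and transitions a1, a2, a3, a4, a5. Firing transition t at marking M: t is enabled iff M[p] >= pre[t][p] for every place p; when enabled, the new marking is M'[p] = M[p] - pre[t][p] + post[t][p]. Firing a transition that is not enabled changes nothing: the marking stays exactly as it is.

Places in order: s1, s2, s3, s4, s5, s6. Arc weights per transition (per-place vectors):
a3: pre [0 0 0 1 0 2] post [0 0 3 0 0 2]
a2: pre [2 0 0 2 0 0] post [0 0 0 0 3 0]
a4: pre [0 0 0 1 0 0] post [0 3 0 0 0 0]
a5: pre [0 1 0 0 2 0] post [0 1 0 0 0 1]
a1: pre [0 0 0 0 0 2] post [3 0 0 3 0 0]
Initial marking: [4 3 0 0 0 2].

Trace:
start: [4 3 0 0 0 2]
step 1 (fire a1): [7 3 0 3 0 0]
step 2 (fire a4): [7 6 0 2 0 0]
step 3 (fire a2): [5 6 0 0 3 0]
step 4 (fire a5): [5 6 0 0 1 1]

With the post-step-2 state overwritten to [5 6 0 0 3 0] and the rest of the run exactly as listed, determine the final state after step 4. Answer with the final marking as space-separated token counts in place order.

5 6 0 0 1 1

state after step 2 := [5 6 0 0 3 0]
step 3 (fire a2): [5 6 0 0 3 0]
step 4 (fire a5): [5 6 0 0 1 1]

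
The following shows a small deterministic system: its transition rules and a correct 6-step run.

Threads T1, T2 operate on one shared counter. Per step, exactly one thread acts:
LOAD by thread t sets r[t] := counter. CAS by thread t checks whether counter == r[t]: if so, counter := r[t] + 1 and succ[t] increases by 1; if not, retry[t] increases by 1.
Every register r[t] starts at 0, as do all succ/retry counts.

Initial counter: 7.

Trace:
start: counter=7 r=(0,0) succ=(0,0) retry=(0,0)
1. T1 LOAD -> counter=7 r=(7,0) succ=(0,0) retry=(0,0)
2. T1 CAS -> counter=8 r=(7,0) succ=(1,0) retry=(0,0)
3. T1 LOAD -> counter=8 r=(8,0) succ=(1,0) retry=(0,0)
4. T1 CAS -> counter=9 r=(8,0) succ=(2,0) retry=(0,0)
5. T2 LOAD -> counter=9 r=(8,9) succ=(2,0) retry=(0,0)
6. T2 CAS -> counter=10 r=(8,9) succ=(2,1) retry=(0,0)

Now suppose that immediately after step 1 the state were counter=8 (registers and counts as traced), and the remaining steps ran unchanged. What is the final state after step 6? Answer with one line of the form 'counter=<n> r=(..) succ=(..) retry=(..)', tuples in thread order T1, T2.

state after step 1 := counter=8 r=(7,0) succ=(0,0) retry=(0,0)
2. T1 CAS -> counter=8 r=(7,0) succ=(0,0) retry=(1,0)
3. T1 LOAD -> counter=8 r=(8,0) succ=(0,0) retry=(1,0)
4. T1 CAS -> counter=9 r=(8,0) succ=(1,0) retry=(1,0)
5. T2 LOAD -> counter=9 r=(8,9) succ=(1,0) retry=(1,0)
6. T2 CAS -> counter=10 r=(8,9) succ=(1,1) retry=(1,0)

counter=10 r=(8,9) succ=(1,1) retry=(1,0)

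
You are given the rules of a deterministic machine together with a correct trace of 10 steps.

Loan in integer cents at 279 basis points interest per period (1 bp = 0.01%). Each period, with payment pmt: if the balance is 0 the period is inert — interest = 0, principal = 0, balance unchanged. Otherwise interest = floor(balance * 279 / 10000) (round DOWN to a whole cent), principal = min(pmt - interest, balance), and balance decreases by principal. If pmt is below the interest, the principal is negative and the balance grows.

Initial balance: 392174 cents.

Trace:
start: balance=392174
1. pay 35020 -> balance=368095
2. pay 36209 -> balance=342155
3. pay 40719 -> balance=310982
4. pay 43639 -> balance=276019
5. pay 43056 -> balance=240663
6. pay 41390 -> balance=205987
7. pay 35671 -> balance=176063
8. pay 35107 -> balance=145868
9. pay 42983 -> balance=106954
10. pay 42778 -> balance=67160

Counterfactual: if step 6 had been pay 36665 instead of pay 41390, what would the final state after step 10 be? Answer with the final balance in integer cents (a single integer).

(re-executing from step 6 with the substitution; state before step 6: balance=240663)
6. pay 36665 -> balance=210712
7. pay 35671 -> balance=180919
8. pay 35107 -> balance=150859
9. pay 42983 -> balance=112084
10. pay 42778 -> balance=72433

72433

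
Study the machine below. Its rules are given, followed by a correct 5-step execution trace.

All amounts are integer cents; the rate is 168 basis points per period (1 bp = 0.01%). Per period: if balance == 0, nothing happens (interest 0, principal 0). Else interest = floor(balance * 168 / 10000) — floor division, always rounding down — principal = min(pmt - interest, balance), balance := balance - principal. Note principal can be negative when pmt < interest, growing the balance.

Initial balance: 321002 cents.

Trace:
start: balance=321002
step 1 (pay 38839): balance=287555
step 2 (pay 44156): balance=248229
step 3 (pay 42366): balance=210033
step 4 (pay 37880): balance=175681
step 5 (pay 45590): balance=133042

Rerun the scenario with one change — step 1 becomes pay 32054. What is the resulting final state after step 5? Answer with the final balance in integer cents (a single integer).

(re-executing from step 1 with the substitution; state before step 1: balance=321002)
step 1 (pay 32054): balance=294340
step 2 (pay 44156): balance=255128
step 3 (pay 42366): balance=217048
step 4 (pay 37880): balance=182814
step 5 (pay 45590): balance=140295

140295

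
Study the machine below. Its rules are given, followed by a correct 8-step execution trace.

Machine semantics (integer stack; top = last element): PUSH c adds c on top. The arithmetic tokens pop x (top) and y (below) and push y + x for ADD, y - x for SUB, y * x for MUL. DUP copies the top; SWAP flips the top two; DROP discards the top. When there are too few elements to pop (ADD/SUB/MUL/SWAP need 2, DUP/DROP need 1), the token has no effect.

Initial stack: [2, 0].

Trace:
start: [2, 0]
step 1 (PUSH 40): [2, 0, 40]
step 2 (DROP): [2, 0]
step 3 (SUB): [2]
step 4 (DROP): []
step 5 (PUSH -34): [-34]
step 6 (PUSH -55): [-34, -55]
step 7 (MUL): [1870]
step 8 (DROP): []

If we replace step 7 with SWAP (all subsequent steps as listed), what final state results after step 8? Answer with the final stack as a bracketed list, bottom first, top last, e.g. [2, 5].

[-55]

(re-executing from step 7 with the substitution; state before step 7: [-34, -55])
step 7 (SWAP): [-55, -34]
step 8 (DROP): [-55]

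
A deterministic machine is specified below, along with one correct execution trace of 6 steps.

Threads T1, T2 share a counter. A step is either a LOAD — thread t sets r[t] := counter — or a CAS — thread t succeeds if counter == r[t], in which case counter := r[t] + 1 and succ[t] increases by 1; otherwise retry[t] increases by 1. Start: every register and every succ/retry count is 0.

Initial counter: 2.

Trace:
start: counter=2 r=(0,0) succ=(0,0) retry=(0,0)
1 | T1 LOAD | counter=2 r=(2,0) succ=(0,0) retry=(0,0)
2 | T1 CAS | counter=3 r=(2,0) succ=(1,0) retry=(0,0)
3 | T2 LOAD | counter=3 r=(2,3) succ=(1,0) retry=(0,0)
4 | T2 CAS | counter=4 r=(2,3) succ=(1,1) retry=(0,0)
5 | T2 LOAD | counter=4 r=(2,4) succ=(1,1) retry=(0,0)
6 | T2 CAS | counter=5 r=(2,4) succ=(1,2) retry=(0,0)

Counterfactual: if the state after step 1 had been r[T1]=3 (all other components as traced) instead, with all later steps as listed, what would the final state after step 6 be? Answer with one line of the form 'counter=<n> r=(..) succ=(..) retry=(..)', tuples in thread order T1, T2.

counter=4 r=(3,3) succ=(0,2) retry=(1,0)

state after step 1 := counter=2 r=(3,0) succ=(0,0) retry=(0,0)
2 | T1 CAS | counter=2 r=(3,0) succ=(0,0) retry=(1,0)
3 | T2 LOAD | counter=2 r=(3,2) succ=(0,0) retry=(1,0)
4 | T2 CAS | counter=3 r=(3,2) succ=(0,1) retry=(1,0)
5 | T2 LOAD | counter=3 r=(3,3) succ=(0,1) retry=(1,0)
6 | T2 CAS | counter=4 r=(3,3) succ=(0,2) retry=(1,0)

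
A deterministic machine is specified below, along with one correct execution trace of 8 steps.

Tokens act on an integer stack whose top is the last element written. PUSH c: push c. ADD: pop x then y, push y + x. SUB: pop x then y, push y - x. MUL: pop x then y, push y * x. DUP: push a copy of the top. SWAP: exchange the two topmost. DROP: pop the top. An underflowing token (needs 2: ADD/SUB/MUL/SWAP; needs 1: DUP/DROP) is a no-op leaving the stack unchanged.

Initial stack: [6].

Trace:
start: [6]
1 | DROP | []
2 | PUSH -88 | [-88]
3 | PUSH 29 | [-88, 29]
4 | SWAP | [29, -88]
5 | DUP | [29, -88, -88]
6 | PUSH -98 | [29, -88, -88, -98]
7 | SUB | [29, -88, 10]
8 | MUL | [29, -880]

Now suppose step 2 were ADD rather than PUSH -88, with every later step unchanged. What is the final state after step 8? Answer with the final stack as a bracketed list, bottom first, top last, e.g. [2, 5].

[3683]

(re-executing from step 2 with the substitution; state before step 2: [])
2 | ADD | []
3 | PUSH 29 | [29]
4 | SWAP | [29]
5 | DUP | [29, 29]
6 | PUSH -98 | [29, 29, -98]
7 | SUB | [29, 127]
8 | MUL | [3683]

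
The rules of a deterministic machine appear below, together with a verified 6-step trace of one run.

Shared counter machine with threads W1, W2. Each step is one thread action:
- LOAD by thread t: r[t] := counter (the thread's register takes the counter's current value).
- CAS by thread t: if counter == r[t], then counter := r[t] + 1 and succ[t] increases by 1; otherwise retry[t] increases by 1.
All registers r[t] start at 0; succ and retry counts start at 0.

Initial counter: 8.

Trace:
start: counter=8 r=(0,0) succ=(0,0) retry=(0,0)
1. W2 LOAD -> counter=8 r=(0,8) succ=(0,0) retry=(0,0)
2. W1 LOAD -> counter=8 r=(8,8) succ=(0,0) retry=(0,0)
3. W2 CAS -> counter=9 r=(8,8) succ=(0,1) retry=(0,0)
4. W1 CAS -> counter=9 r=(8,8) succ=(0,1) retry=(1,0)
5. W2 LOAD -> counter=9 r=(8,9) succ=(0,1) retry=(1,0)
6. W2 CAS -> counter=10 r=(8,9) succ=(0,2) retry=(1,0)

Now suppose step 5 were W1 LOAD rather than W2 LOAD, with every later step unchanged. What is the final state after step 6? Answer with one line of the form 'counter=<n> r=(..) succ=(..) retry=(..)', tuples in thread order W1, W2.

counter=9 r=(9,8) succ=(0,1) retry=(1,1)

(re-executing from step 5 with the substitution; state before step 5: counter=9 r=(8,8) succ=(0,1) retry=(1,0))
5. W1 LOAD -> counter=9 r=(9,8) succ=(0,1) retry=(1,0)
6. W2 CAS -> counter=9 r=(9,8) succ=(0,1) retry=(1,1)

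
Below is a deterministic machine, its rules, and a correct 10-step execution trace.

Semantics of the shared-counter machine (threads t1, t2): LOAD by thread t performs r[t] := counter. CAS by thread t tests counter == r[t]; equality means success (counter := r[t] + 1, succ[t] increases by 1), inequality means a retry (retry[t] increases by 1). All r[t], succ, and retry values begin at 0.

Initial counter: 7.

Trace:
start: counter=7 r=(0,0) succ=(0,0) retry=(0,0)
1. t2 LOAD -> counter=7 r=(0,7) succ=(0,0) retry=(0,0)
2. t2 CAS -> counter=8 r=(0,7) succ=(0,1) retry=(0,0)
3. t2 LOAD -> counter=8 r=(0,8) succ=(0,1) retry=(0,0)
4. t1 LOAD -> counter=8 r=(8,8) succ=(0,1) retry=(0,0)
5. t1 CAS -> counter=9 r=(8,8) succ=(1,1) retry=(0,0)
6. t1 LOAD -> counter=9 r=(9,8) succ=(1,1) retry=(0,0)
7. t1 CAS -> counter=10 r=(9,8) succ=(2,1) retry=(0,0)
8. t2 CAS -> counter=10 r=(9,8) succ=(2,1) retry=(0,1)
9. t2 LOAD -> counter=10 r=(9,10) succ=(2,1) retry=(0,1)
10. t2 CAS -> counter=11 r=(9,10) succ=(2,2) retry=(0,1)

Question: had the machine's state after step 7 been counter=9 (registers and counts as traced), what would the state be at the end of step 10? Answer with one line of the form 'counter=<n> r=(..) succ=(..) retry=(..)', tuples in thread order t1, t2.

state after step 7 := counter=9 r=(9,8) succ=(2,1) retry=(0,0)
8. t2 CAS -> counter=9 r=(9,8) succ=(2,1) retry=(0,1)
9. t2 LOAD -> counter=9 r=(9,9) succ=(2,1) retry=(0,1)
10. t2 CAS -> counter=10 r=(9,9) succ=(2,2) retry=(0,1)

counter=10 r=(9,9) succ=(2,2) retry=(0,1)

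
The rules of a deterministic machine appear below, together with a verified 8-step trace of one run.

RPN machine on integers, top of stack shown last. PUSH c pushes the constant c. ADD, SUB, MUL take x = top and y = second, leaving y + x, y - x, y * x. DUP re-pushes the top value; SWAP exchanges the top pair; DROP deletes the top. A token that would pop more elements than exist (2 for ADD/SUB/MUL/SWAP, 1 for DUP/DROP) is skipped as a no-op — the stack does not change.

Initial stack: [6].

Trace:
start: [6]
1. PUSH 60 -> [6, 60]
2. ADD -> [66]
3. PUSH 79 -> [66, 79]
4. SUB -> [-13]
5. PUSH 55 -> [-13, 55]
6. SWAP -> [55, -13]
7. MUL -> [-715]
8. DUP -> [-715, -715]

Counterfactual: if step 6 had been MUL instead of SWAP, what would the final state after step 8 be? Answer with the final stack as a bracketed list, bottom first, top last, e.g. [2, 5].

(re-executing from step 6 with the substitution; state before step 6: [-13, 55])
6. MUL -> [-715]
7. MUL -> [-715]
8. DUP -> [-715, -715]

[-715, -715]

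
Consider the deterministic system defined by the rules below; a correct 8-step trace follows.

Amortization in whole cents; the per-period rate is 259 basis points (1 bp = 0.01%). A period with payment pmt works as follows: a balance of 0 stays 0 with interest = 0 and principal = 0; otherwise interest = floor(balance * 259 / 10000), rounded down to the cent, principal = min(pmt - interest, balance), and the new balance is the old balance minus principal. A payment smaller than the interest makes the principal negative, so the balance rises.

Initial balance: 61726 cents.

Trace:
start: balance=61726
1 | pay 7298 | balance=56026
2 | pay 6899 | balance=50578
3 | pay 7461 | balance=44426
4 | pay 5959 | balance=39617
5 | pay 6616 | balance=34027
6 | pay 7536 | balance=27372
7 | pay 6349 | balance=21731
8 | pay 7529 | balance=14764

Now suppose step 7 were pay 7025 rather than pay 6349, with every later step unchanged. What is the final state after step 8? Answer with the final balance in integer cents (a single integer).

14071

(re-executing from step 7 with the substitution; state before step 7: balance=27372)
7 | pay 7025 | balance=21055
8 | pay 7529 | balance=14071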